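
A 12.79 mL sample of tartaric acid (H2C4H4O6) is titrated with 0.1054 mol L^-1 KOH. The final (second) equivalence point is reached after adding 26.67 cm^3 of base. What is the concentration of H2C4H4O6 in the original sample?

n(KOH) = 0.1054 x 0.02667 = 0.002811 mol.
At the final (second) equivalence point, 2 mol OH^- react per mol H2C4H4O6, so n(H2C4H4O6) = 0.002811 / 2 = 0.001406 mol.
[H2C4H4O6] = 0.001406 / 0.01279 L = 0.110 M.

0.110 M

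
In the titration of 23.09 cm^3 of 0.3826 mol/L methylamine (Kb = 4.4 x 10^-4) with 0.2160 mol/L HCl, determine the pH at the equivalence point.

n(CH3NH2) = 0.3826 x 0.02309 = 0.008834 mol; V(HCl) at equivalence = 0.008834/0.2160 = 0.04090 L.
At equivalence the base is fully converted to CH3NH3+; total volume = 0.06399 L, so [CH3NH3+] = 0.008834/0.06399 = 0.1381 M.
Ka(CH3NH3+) = Kw/Kb = 1.0e-14 / 4.4 x 10^-4 = 2.27e-11.
[H^+] = sqrt(Ka x [CH3NH3+]) = sqrt(2.27e-11 x 0.1381) = 1.77e-6 M.
pH = -log(1.77e-6) = 5.75.

5.75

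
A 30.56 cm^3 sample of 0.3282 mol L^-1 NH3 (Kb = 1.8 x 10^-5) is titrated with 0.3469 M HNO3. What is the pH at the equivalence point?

n(NH3) = 0.3282 x 0.03056 = 0.01003 mol; V(HNO3) at equivalence = 0.01003/0.3469 = 0.02891 L.
At equivalence the base is fully converted to NH4+; total volume = 0.05947 L, so [NH4+] = 0.01003/0.05947 = 0.1686 M.
Ka(NH4+) = Kw/Kb = 1.0e-14 / 1.8 x 10^-5 = 5.56e-10.
[H^+] = sqrt(Ka x [NH4+]) = sqrt(5.56e-10 x 0.1686) = 9.68e-6 M.
pH = -log(9.68e-6) = 5.01.

5.01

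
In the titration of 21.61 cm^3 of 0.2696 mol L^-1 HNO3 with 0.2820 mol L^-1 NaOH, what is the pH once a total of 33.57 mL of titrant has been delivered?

12.82

n(acid) = 0.2696 x 0.02161 = 0.005826 mol; n(NaOH) added = 0.2820 x 0.03357 = 0.009467 mol.
Base is in excess by 0.009467 - 0.005826 = 0.003641 mol in a total volume of 0.05518 L.
[OH^-] = 0.003641/0.05518 = 0.06598 M, so pOH = 1.18 and pH = 14.00 - 1.18 = 12.82.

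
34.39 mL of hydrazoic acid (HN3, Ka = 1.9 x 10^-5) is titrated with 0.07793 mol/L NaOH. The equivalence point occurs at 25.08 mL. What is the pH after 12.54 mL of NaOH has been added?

4.72

12.54 mL is exactly half the equivalence volume (25.08/2), i.e. the half-equivalence point.
There, n(HA) = n(A^-), so pH = pKa = -log(1.9 x 10^-5) = 4.72.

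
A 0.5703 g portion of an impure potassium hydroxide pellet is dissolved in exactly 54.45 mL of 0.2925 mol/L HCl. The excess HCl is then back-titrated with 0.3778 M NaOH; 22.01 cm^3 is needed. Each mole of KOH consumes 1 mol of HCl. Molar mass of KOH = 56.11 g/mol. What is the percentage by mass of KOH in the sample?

Total n(HCl) added = 0.2925 x 0.05445 = 0.01593 mol.
n(NaOH) used = 0.3778 x 0.02201 = 0.008315 mol, which equals the excess n(HCl).
So n(HCl) consumed by the sample = 0.01593 - 0.008315 = 0.007611 mol.
n(KOH) = 0.007611 / 1 = 0.007611 mol.
mass KOH = 0.007611 x 56.11 = 0.4271 g, so %KOH = 0.4271/0.5703 x 100 = 74.9%.

74.9%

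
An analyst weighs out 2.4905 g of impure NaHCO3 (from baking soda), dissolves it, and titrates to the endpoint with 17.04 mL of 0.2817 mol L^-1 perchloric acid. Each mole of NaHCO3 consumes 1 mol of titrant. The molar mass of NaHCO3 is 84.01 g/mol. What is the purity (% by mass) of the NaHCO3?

16.2%

n(HClO4) = 0.2817 x 0.01704 = 0.004800 mol.
n(NaHCO3) = 0.004800 / 1 = 0.004800 mol.
mass of NaHCO3 = 0.004800 x 84.01 = 0.4033 g.
% purity = 0.4033 / 2.4905 x 100 = 16.2%.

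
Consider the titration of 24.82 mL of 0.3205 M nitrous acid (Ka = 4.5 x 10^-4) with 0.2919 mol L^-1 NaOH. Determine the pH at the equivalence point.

8.27

n(HNO2) = 0.3205 x 0.02482 = 0.007955 mol; V(NaOH) at equivalence = 0.007955/0.2919 = 0.02725 L.
At equivalence all the acid is converted to NO2-; total volume = 0.02482 + 0.02725 = 0.05207 L, so [NO2-] = 0.007955/0.05207 = 0.1528 M.
Kb = Kw/Ka = 1.0e-14 / 4.5 x 10^-4 = 2.22e-11.
[OH^-] = sqrt(Kb x [NO2-]) = sqrt(2.22e-11 x 0.1528) = 1.84e-6 M.
pOH = 5.73, so pH = 14.00 - 5.73 = 8.27.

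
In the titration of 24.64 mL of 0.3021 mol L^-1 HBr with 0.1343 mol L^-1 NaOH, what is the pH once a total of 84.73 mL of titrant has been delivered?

n(acid) = 0.3021 x 0.02464 = 0.007444 mol; n(NaOH) added = 0.1343 x 0.08473 = 0.01138 mol.
Base is in excess by 0.01138 - 0.007444 = 0.003935 mol in a total volume of 0.1094 L.
[OH^-] = 0.003935/0.1094 = 0.03598 M, so pOH = 1.44 and pH = 14.00 - 1.44 = 12.56.

12.56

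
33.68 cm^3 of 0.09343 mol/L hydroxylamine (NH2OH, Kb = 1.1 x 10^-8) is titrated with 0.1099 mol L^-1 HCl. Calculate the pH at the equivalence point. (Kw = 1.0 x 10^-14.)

n(NH2OH) = 0.09343 x 0.03368 = 0.003147 mol; V(HCl) at equivalence = 0.003147/0.1099 = 0.02863 L.
At equivalence the base is fully converted to NH3OH+; total volume = 0.06231 L, so [NH3OH+] = 0.003147/0.06231 = 0.05050 M.
Ka(NH3OH+) = Kw/Kb = 1.0e-14 / 1.1 x 10^-8 = 9.09e-7.
[H^+] = sqrt(Ka x [NH3OH+]) = sqrt(9.09e-7 x 0.05050) = 0.000214 M.
pH = -log(0.000214) = 3.67.

3.67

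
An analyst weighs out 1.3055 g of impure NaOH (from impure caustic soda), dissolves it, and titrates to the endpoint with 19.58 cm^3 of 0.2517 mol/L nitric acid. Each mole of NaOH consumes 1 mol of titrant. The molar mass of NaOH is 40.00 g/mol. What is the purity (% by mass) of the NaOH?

n(HNO3) = 0.2517 x 0.01958 = 0.004928 mol.
n(NaOH) = 0.004928 / 1 = 0.004928 mol.
mass of NaOH = 0.004928 x 40.00 = 0.1971 g.
% purity = 0.1971 / 1.3055 x 100 = 15.1%.

15.1%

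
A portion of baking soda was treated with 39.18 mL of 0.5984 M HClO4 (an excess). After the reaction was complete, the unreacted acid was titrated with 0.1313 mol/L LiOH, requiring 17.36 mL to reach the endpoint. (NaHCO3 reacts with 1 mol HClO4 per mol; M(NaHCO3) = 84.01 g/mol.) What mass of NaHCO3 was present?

Total n(HClO4) added = 0.5984 x 0.03918 = 0.02345 mol.
n(LiOH) used = 0.1313 x 0.01736 = 0.002279 mol, which equals the excess n(HClO4).
So n(HClO4) consumed by the sample = 0.02345 - 0.002279 = 0.02117 mol.
n(NaHCO3) = 0.02117 / 1 = 0.02117 mol.
mass = 0.02117 mol x 84.01 g/mol = 1.78 g.

1.78 g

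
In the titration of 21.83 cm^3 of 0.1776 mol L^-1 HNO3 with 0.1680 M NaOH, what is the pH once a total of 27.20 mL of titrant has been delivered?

n(acid) = 0.1776 x 0.02183 = 0.003877 mol; n(NaOH) added = 0.1680 x 0.02720 = 0.004570 mol.
Base is in excess by 0.004570 - 0.003877 = 0.0006926 mol in a total volume of 0.04903 L.
[OH^-] = 0.0006926/0.04903 = 0.01413 M, so pOH = 1.85 and pH = 14.00 - 1.85 = 12.15.

12.15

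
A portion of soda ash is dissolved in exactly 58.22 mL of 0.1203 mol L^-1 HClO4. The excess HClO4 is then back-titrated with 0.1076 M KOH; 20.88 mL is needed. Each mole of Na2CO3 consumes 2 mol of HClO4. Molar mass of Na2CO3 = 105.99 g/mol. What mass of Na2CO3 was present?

0.252 g

Total n(HClO4) added = 0.1203 x 0.05822 = 0.007004 mol.
n(KOH) used = 0.1076 x 0.02088 = 0.002247 mol, which equals the excess n(HClO4).
So n(HClO4) consumed by the sample = 0.007004 - 0.002247 = 0.004757 mol.
n(Na2CO3) = 0.004757 / 2 = 0.002379 mol.
mass = 0.002379 mol x 105.99 g/mol = 0.252 g.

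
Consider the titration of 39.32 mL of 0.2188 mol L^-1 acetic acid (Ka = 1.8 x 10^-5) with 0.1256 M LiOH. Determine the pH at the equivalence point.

8.82

n(CH3COOH) = 0.2188 x 0.03932 = 0.008603 mol; V(LiOH) at equivalence = 0.008603/0.1256 = 0.06850 L.
At equivalence all the acid is converted to CH3COO-; total volume = 0.03932 + 0.06850 = 0.1078 L, so [CH3COO-] = 0.008603/0.1078 = 0.07979 M.
Kb = Kw/Ka = 1.0e-14 / 1.8 x 10^-5 = 5.56e-10.
[OH^-] = sqrt(Kb x [CH3COO-]) = sqrt(5.56e-10 x 0.07979) = 6.66e-6 M.
pOH = 5.18, so pH = 14.00 - 5.18 = 8.82.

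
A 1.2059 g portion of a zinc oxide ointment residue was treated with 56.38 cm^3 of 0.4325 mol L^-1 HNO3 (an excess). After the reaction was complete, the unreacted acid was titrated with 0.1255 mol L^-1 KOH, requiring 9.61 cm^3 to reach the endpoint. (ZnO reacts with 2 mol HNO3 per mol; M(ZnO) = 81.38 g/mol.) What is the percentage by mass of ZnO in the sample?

Total n(HNO3) added = 0.4325 x 0.05638 = 0.02438 mol.
n(KOH) used = 0.1255 x 0.009610 = 0.001206 mol, which equals the excess n(HNO3).
So n(HNO3) consumed by the sample = 0.02438 - 0.001206 = 0.02318 mol.
n(ZnO) = 0.02318 / 2 = 0.01159 mol.
mass ZnO = 0.01159 x 81.38 = 0.9431 g, so %ZnO = 0.9431/1.2059 x 100 = 78.2%.

78.2%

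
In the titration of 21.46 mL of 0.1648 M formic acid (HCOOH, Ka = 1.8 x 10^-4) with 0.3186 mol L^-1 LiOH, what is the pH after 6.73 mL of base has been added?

3.93

Initial n(HCOOH) = 0.1648 x 0.02146 = 0.003537 mol.
n(LiOH) added = 0.3186 x 0.006730 = 0.002144 mol, converting that many moles of HCOOH to HCOO-.
Remaining n(HCOOH) = 0.001392 mol; n(HCOO-) = 0.002144 mol.
By Henderson-Hasselbalch, pH = pKa + log([A^-]/[HA]) = 3.74 + log(0.002144/0.001392) = 3.74 + (+0.19) = 3.93.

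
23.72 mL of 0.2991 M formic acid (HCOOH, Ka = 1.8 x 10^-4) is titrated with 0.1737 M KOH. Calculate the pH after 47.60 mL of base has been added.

12.22

n(acid) = 0.2991 x 0.02372 = 0.007095 mol; n(KOH) added = 0.1737 x 0.04760 = 0.008268 mol.
Base is in excess by 0.008268 - 0.007095 = 0.001173 mol in a total volume of 0.07132 L.
[OH^-] = 0.001173/0.07132 = 0.01645 M, so pOH = 1.78 and pH = 14.00 - 1.78 = 12.22.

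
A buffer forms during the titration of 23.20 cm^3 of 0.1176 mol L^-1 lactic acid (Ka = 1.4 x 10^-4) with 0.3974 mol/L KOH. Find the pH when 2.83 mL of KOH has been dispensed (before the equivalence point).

3.70

Initial n(HC3H5O3) = 0.1176 x 0.02320 = 0.002728 mol.
n(KOH) added = 0.3974 x 0.002830 = 0.001125 mol, converting that many moles of HC3H5O3 to C3H5O3-.
Remaining n(HC3H5O3) = 0.001604 mol; n(C3H5O3-) = 0.001125 mol.
By Henderson-Hasselbalch, pH = pKa + log([A^-]/[HA]) = 3.85 + log(0.001125/0.001604) = 3.85 + (-0.15) = 3.70.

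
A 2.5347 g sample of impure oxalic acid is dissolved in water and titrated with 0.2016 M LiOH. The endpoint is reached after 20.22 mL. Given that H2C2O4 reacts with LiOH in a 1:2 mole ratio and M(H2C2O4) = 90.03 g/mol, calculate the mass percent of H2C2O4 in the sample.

7.24%

n(LiOH) = 0.2016 x 0.02022 = 0.004076 mol.
n(H2C2O4) = 0.004076 / 2 = 0.002038 mol.
mass of H2C2O4 = 0.002038 x 90.03 = 0.1835 g.
% purity = 0.1835 / 2.5347 x 100 = 7.24%.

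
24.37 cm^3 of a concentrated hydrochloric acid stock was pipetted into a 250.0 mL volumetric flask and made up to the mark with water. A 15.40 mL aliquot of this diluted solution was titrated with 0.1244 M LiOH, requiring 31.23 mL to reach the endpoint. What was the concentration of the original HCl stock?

2.59 M

n(LiOH) = 0.1244 x 0.03123 = 0.003885 mol.
n(HCl) in the aliquot = 0.003885 mol.
[diluted HCl] = 0.003885 / 0.01540 = 0.2523 M.
Dilution factor = 250.0/24.37 = 10.26, so [stock] = 0.2523 x 10.26 = 2.59 M.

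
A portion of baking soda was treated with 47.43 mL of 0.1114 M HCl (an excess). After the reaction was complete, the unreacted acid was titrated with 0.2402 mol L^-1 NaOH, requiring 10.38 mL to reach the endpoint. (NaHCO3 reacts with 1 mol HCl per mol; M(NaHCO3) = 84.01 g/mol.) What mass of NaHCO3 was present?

Total n(HCl) added = 0.1114 x 0.04743 = 0.005284 mol.
n(NaOH) used = 0.2402 x 0.01038 = 0.002493 mol, which equals the excess n(HCl).
So n(HCl) consumed by the sample = 0.005284 - 0.002493 = 0.002790 mol.
n(NaHCO3) = 0.002790 / 1 = 0.002790 mol.
mass = 0.002790 mol x 84.01 g/mol = 0.234 g.

0.234 g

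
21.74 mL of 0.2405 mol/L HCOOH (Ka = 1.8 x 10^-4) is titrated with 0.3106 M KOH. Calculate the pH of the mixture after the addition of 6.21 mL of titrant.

Initial n(HCOOH) = 0.2405 x 0.02174 = 0.005228 mol.
n(KOH) added = 0.3106 x 0.006210 = 0.001929 mol, converting that many moles of HCOOH to HCOO-.
Remaining n(HCOOH) = 0.003300 mol; n(HCOO-) = 0.001929 mol.
By Henderson-Hasselbalch, pH = pKa + log([A^-]/[HA]) = 3.74 + log(0.001929/0.003300) = 3.74 + (-0.23) = 3.51.

3.51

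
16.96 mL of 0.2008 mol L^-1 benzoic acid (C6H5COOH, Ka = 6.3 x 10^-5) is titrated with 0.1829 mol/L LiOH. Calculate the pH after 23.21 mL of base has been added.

12.32

n(acid) = 0.2008 x 0.01696 = 0.003406 mol; n(LiOH) added = 0.1829 x 0.02321 = 0.004245 mol.
Base is in excess by 0.004245 - 0.003406 = 0.0008395 mol in a total volume of 0.04017 L.
[OH^-] = 0.0008395/0.04017 = 0.02090 M, so pOH = 1.68 and pH = 14.00 - 1.68 = 12.32.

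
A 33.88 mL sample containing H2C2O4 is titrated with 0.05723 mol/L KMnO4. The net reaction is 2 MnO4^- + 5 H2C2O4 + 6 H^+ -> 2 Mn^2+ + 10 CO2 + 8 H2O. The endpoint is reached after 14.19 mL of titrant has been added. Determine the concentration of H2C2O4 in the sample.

0.0599 M

n(KMnO4) = 0.05723 x 0.01419 = 0.0008121 mol.
From the balanced equation, 2 mol KMnO4 reacts with 5 mol H2C2O4, so n(H2C2O4) = 0.0008121 x 5/2 = 0.002030 mol.
[H2C2O4] = 0.002030 / 0.03388 L = 0.0599 M.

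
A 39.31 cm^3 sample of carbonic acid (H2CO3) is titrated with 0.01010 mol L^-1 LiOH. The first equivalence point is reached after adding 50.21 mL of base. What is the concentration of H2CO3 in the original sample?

n(LiOH) = 0.01010 x 0.05021 = 0.0005071 mol.
At the first equivalence point, 1 mol OH^- react per mol H2CO3, so n(H2CO3) = 0.0005071 / 1 = 0.0005071 mol.
[H2CO3] = 0.0005071 / 0.03931 L = 0.0129 M.

0.0129 M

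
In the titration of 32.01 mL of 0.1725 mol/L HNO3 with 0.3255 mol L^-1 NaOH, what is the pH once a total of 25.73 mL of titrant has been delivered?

n(acid) = 0.1725 x 0.03201 = 0.005522 mol; n(NaOH) added = 0.3255 x 0.02573 = 0.008375 mol.
Base is in excess by 0.008375 - 0.005522 = 0.002853 mol in a total volume of 0.05774 L.
[OH^-] = 0.002853/0.05774 = 0.04942 M, so pOH = 1.31 and pH = 14.00 - 1.31 = 12.69.

12.69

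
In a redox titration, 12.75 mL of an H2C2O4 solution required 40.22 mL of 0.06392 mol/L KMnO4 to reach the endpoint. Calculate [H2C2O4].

0.504 M

n(KMnO4) = 0.06392 x 0.04022 = 0.002571 mol.
From the balanced equation, 2 mol KMnO4 reacts with 5 mol H2C2O4, so n(H2C2O4) = 0.002571 x 5/2 = 0.006427 mol.
[H2C2O4] = 0.006427 / 0.01275 L = 0.504 M.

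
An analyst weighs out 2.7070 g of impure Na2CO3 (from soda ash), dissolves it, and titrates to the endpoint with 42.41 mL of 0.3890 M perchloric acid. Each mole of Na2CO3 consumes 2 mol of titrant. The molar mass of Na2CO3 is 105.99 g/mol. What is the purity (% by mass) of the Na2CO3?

32.3%

n(HClO4) = 0.3890 x 0.04241 = 0.01650 mol.
n(Na2CO3) = 0.01650 / 2 = 0.008249 mol.
mass of Na2CO3 = 0.008249 x 105.99 = 0.8743 g.
% purity = 0.8743 / 2.7070 x 100 = 32.3%.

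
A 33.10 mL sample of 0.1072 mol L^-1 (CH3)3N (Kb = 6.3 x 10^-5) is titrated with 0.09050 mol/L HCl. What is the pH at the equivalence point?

n((CH3)3N) = 0.1072 x 0.03310 = 0.003548 mol; V(HCl) at equivalence = 0.003548/0.09050 = 0.03921 L.
At equivalence the base is fully converted to (CH3)3NH+; total volume = 0.07231 L, so [(CH3)3NH+] = 0.003548/0.07231 = 0.04907 M.
Ka((CH3)3NH+) = Kw/Kb = 1.0e-14 / 6.3 x 10^-5 = 1.59e-10.
[H^+] = sqrt(Ka x [(CH3)3NH+]) = sqrt(1.59e-10 x 0.04907) = 2.79e-6 M.
pH = -log(2.79e-6) = 5.55.

5.55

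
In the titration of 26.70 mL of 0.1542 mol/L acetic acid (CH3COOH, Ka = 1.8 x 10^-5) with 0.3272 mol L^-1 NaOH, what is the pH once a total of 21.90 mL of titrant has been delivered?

n(acid) = 0.1542 x 0.02670 = 0.004117 mol; n(NaOH) added = 0.3272 x 0.02190 = 0.007166 mol.
Base is in excess by 0.007166 - 0.004117 = 0.003049 mol in a total volume of 0.04860 L.
[OH^-] = 0.003049/0.04860 = 0.06273 M, so pOH = 1.20 and pH = 14.00 - 1.20 = 12.80.

12.80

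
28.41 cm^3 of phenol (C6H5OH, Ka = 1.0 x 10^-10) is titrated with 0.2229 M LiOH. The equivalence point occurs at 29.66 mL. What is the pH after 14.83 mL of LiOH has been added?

14.83 mL is exactly half the equivalence volume (29.66/2), i.e. the half-equivalence point.
There, n(HA) = n(A^-), so pH = pKa = -log(1.0 x 10^-10) = 10.00.

10.00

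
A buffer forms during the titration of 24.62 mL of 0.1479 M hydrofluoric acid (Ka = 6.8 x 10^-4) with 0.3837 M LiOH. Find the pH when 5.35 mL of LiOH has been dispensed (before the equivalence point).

3.28

Initial n(HF) = 0.1479 x 0.02462 = 0.003641 mol.
n(LiOH) added = 0.3837 x 0.005350 = 0.002053 mol, converting that many moles of HF to F-.
Remaining n(HF) = 0.001589 mol; n(F-) = 0.002053 mol.
By Henderson-Hasselbalch, pH = pKa + log([A^-]/[HA]) = 3.17 + log(0.002053/0.001589) = 3.17 + (+0.11) = 3.28.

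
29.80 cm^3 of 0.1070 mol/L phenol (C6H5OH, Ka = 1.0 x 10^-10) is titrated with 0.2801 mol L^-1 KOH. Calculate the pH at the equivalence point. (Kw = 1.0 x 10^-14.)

11.44

n(C6H5OH) = 0.1070 x 0.02980 = 0.003189 mol; V(KOH) at equivalence = 0.003189/0.2801 = 0.01138 L.
At equivalence all the acid is converted to C6H5O-; total volume = 0.02980 + 0.01138 = 0.04118 L, so [C6H5O-] = 0.003189/0.04118 = 0.07742 M.
Kb = Kw/Ka = 1.0e-14 / 1.0 x 10^-10 = 0.000100.
[OH^-] = sqrt(Kb x [C6H5O-]) = sqrt(0.000100 x 0.07742) = 0.00278 M.
pOH = 2.56, so pH = 14.00 - 2.56 = 11.44.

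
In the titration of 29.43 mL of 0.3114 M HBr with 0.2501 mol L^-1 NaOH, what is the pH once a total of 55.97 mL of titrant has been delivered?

n(acid) = 0.3114 x 0.02943 = 0.009165 mol; n(NaOH) added = 0.2501 x 0.05597 = 0.01400 mol.
Base is in excess by 0.01400 - 0.009165 = 0.004834 mol in a total volume of 0.08540 L.
[OH^-] = 0.004834/0.08540 = 0.05660 M, so pOH = 1.25 and pH = 14.00 - 1.25 = 12.75.

12.75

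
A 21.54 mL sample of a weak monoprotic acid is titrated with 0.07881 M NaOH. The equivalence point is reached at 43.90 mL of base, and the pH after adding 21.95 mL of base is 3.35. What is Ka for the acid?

4.5 x 10^-4

21.95 mL is half of the equivalence volume, so this is the half-equivalence point where [HA] = [A^-].
At half-equivalence pH = pKa, so pKa = 3.35.
Ka = 10^(-3.35) = 4.5 x 10^-4.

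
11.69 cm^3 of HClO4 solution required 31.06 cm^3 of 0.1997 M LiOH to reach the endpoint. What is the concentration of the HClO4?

n(LiOH) delivered = 0.1997 x 0.03106 = 0.006203 mol.
For a 1:1 reaction, n(HClO4) = 0.006203 mol.
[HClO4] = 0.006203 mol / 0.01169 L = 0.531 M.

0.531 M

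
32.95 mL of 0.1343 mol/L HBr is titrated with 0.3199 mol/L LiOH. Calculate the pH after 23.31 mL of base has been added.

12.73

n(acid) = 0.1343 x 0.03295 = 0.004425 mol; n(LiOH) added = 0.3199 x 0.02331 = 0.007457 mol.
Base is in excess by 0.007457 - 0.004425 = 0.003032 mol in a total volume of 0.05626 L.
[OH^-] = 0.003032/0.05626 = 0.05389 M, so pOH = 1.27 and pH = 14.00 - 1.27 = 12.73.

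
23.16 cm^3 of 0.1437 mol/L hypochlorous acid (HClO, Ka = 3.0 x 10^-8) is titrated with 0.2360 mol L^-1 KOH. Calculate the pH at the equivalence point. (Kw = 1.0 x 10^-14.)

10.24

n(HClO) = 0.1437 x 0.02316 = 0.003328 mol; V(KOH) at equivalence = 0.003328/0.2360 = 0.01410 L.
At equivalence all the acid is converted to ClO-; total volume = 0.02316 + 0.01410 = 0.03726 L, so [ClO-] = 0.003328/0.03726 = 0.08932 M.
Kb = Kw/Ka = 1.0e-14 / 3.0 x 10^-8 = 3.33e-7.
[OH^-] = sqrt(Kb x [ClO-]) = sqrt(3.33e-7 x 0.08932) = 0.000173 M.
pOH = 3.76, so pH = 14.00 - 3.76 = 10.24.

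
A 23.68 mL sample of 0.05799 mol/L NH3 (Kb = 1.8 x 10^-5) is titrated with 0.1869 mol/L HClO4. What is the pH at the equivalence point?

5.30

n(NH3) = 0.05799 x 0.02368 = 0.001373 mol; V(HClO4) at equivalence = 0.001373/0.1869 = 0.007347 L.
At equivalence the base is fully converted to NH4+; total volume = 0.03103 L, so [NH4+] = 0.001373/0.03103 = 0.04426 M.
Ka(NH4+) = Kw/Kb = 1.0e-14 / 1.8 x 10^-5 = 5.56e-10.
[H^+] = sqrt(Ka x [NH4+]) = sqrt(5.56e-10 x 0.04426) = 4.96e-6 M.
pH = -log(4.96e-6) = 5.30.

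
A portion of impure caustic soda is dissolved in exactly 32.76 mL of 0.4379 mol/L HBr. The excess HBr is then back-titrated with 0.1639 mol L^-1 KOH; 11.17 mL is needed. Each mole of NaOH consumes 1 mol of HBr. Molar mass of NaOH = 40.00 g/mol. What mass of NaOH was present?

Total n(HBr) added = 0.4379 x 0.03276 = 0.01435 mol.
n(KOH) used = 0.1639 x 0.01117 = 0.001831 mol, which equals the excess n(HBr).
So n(HBr) consumed by the sample = 0.01435 - 0.001831 = 0.01251 mol.
n(NaOH) = 0.01251 / 1 = 0.01251 mol.
mass = 0.01251 mol x 40.00 g/mol = 0.501 g.

0.501 g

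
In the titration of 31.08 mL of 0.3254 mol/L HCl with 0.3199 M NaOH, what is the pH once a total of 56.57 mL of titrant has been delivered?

12.96

n(acid) = 0.3254 x 0.03108 = 0.01011 mol; n(NaOH) added = 0.3199 x 0.05657 = 0.01810 mol.
Base is in excess by 0.01810 - 0.01011 = 0.007983 mol in a total volume of 0.08765 L.
[OH^-] = 0.007983/0.08765 = 0.09108 M, so pOH = 1.04 and pH = 14.00 - 1.04 = 12.96.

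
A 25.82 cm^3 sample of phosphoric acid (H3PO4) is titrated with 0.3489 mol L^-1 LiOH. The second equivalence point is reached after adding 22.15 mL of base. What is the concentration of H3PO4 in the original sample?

0.150 M

n(LiOH) = 0.3489 x 0.02215 = 0.007728 mol.
At the second equivalence point, 2 mol OH^- react per mol H3PO4, so n(H3PO4) = 0.007728 / 2 = 0.003864 mol.
[H3PO4] = 0.003864 / 0.02582 L = 0.150 M.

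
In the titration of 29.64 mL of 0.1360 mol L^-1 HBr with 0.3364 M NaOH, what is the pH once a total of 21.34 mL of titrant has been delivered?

12.79

n(acid) = 0.1360 x 0.02964 = 0.004031 mol; n(NaOH) added = 0.3364 x 0.02134 = 0.007179 mol.
Base is in excess by 0.007179 - 0.004031 = 0.003148 mol in a total volume of 0.05098 L.
[OH^-] = 0.003148/0.05098 = 0.06174 M, so pOH = 1.21 and pH = 14.00 - 1.21 = 12.79.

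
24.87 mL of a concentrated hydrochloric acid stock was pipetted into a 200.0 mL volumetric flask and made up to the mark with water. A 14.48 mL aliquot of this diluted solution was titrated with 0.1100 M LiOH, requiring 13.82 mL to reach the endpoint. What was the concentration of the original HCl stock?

0.844 M

n(LiOH) = 0.1100 x 0.01382 = 0.001520 mol.
n(HCl) in the aliquot = 0.001520 mol.
[diluted HCl] = 0.001520 / 0.01448 = 0.1050 M.
Dilution factor = 200.0/24.87 = 8.042, so [stock] = 0.1050 x 8.042 = 0.844 M.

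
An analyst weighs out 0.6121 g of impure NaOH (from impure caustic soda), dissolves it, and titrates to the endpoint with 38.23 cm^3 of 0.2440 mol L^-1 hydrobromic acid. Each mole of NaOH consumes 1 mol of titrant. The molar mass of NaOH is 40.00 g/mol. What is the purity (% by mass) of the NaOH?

n(HBr) = 0.2440 x 0.03823 = 0.009328 mol.
n(NaOH) = 0.009328 / 1 = 0.009328 mol.
mass of NaOH = 0.009328 x 40.00 = 0.3731 g.
% purity = 0.3731 / 0.6121 x 100 = 61.0%.

61.0%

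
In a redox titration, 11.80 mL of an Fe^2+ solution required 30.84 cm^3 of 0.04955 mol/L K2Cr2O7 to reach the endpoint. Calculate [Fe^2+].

0.777 M

n(K2Cr2O7) = 0.04955 x 0.03084 = 0.001528 mol.
From the balanced equation, 1 mol K2Cr2O7 reacts with 6 mol Fe^2+, so n(Fe^2+) = 0.001528 x 6/1 = 0.009169 mol.
[Fe^2+] = 0.009169 / 0.01180 L = 0.777 M.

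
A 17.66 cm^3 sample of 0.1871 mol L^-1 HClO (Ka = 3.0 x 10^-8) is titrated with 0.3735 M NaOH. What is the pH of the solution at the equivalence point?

n(HClO) = 0.1871 x 0.01766 = 0.003304 mol; V(NaOH) at equivalence = 0.003304/0.3735 = 0.008847 L.
At equivalence all the acid is converted to ClO-; total volume = 0.01766 + 0.008847 = 0.02651 L, so [ClO-] = 0.003304/0.02651 = 0.1247 M.
Kb = Kw/Ka = 1.0e-14 / 3.0 x 10^-8 = 3.33e-7.
[OH^-] = sqrt(Kb x [ClO-]) = sqrt(3.33e-7 x 0.1247) = 0.000204 M.
pOH = 3.69, so pH = 14.00 - 3.69 = 10.31.

10.31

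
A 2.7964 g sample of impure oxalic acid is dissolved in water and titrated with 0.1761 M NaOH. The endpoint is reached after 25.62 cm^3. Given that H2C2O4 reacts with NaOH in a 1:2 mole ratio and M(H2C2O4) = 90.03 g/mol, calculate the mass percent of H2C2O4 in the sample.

n(NaOH) = 0.1761 x 0.02562 = 0.004512 mol.
n(H2C2O4) = 0.004512 / 2 = 0.002256 mol.
mass of H2C2O4 = 0.002256 x 90.03 = 0.2031 g.
% purity = 0.2031 / 2.7964 x 100 = 7.26%.

7.26%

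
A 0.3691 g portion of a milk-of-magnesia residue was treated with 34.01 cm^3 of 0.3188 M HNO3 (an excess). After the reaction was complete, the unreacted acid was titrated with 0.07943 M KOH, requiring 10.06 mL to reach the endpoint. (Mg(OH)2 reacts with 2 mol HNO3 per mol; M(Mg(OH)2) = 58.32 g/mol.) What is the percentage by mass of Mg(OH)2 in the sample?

Total n(HNO3) added = 0.3188 x 0.03401 = 0.01084 mol.
n(KOH) used = 0.07943 x 0.01006 = 0.0007991 mol, which equals the excess n(HNO3).
So n(HNO3) consumed by the sample = 0.01084 - 0.0007991 = 0.01004 mol.
n(Mg(OH)2) = 0.01004 / 2 = 0.005022 mol.
mass Mg(OH)2 = 0.005022 x 58.32 = 0.2929 g, so %Mg(OH)2 = 0.2929/0.3691 x 100 = 79.3%.

79.3%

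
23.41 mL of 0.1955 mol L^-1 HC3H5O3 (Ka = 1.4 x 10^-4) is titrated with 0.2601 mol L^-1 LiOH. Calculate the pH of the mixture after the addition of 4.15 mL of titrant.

Initial n(HC3H5O3) = 0.1955 x 0.02341 = 0.004577 mol.
n(LiOH) added = 0.2601 x 0.004150 = 0.001079 mol, converting that many moles of HC3H5O3 to C3H5O3-.
Remaining n(HC3H5O3) = 0.003497 mol; n(C3H5O3-) = 0.001079 mol.
By Henderson-Hasselbalch, pH = pKa + log([A^-]/[HA]) = 3.85 + log(0.001079/0.003497) = 3.85 + (-0.51) = 3.34.

3.34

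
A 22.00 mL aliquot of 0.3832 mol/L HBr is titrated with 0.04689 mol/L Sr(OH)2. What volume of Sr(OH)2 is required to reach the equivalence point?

n(HBr) = 0.3832 mol/L x 0.02200 L = 0.008430 mol.
The neutralisation is 2 HBr : 1 Sr(OH)2, so n(Sr(OH)2) = 0.008430 x 1/2 = 0.004215 mol.
V(Sr(OH)2) = 0.004215 / 0.04689 = 0.08990 L = 89.9 mL.

89.9 mL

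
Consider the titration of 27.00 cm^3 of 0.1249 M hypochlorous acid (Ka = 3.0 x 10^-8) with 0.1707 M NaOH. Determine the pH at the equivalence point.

n(HClO) = 0.1249 x 0.02700 = 0.003372 mol; V(NaOH) at equivalence = 0.003372/0.1707 = 0.01976 L.
At equivalence all the acid is converted to ClO-; total volume = 0.02700 + 0.01976 = 0.04676 L, so [ClO-] = 0.003372/0.04676 = 0.07213 M.
Kb = Kw/Ka = 1.0e-14 / 3.0 x 10^-8 = 3.33e-7.
[OH^-] = sqrt(Kb x [ClO-]) = sqrt(3.33e-7 x 0.07213) = 0.000155 M.
pOH = 3.81, so pH = 14.00 - 3.81 = 10.19.

10.19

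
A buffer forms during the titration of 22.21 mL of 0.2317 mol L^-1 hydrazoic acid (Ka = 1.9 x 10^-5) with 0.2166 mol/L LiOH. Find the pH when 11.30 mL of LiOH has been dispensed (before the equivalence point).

4.68

Initial n(HN3) = 0.2317 x 0.02221 = 0.005146 mol.
n(LiOH) added = 0.2166 x 0.01130 = 0.002448 mol, converting that many moles of HN3 to N3-.
Remaining n(HN3) = 0.002698 mol; n(N3-) = 0.002448 mol.
By Henderson-Hasselbalch, pH = pKa + log([A^-]/[HA]) = 4.72 + log(0.002448/0.002698) = 4.72 + (-0.04) = 4.68.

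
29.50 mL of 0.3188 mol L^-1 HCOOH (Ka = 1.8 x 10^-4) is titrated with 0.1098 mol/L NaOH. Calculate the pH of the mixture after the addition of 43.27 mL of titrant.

Initial n(HCOOH) = 0.3188 x 0.02950 = 0.009405 mol.
n(NaOH) added = 0.1098 x 0.04327 = 0.004751 mol, converting that many moles of HCOOH to HCOO-.
Remaining n(HCOOH) = 0.004654 mol; n(HCOO-) = 0.004751 mol.
By Henderson-Hasselbalch, pH = pKa + log([A^-]/[HA]) = 3.74 + log(0.004751/0.004654) = 3.74 + (+0.01) = 3.75.

3.75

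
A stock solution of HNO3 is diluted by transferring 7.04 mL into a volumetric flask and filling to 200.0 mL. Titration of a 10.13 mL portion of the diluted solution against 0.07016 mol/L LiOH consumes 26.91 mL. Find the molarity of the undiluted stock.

5.29 M

n(LiOH) = 0.07016 x 0.02691 = 0.001888 mol.
n(HNO3) in the aliquot = 0.001888 mol.
[diluted HNO3] = 0.001888 / 0.01013 = 0.1864 M.
Dilution factor = 200.0/7.040 = 28.41, so [stock] = 0.1864 x 28.41 = 5.29 M.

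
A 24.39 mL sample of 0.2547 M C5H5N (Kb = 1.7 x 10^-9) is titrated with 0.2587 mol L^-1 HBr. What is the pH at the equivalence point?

3.06

n(C5H5N) = 0.2547 x 0.02439 = 0.006212 mol; V(HBr) at equivalence = 0.006212/0.2587 = 0.02401 L.
At equivalence the base is fully converted to C5H5NH+; total volume = 0.04840 L, so [C5H5NH+] = 0.006212/0.04840 = 0.1283 M.
Ka(C5H5NH+) = Kw/Kb = 1.0e-14 / 1.7 x 10^-9 = 5.88e-6.
[H^+] = sqrt(Ka x [C5H5NH+]) = sqrt(5.88e-6 x 0.1283) = 0.000869 M.
pH = -log(0.000869) = 3.06.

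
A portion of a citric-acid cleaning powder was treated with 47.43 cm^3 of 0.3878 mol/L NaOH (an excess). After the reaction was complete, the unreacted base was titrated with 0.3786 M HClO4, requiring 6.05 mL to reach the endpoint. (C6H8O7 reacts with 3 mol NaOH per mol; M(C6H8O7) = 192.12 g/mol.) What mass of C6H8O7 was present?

1.03 g

Total n(NaOH) added = 0.3878 x 0.04743 = 0.01839 mol.
n(HClO4) used = 0.3786 x 0.006050 = 0.002291 mol, which equals the excess n(NaOH).
So n(NaOH) consumed by the sample = 0.01839 - 0.002291 = 0.01610 mol.
n(C6H8O7) = 0.01610 / 3 = 0.005368 mol.
mass = 0.005368 mol x 192.12 g/mol = 1.03 g.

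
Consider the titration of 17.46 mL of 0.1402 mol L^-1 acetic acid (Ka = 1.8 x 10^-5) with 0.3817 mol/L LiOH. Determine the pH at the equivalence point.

n(CH3COOH) = 0.1402 x 0.01746 = 0.002448 mol; V(LiOH) at equivalence = 0.002448/0.3817 = 0.006413 L.
At equivalence all the acid is converted to CH3COO-; total volume = 0.01746 + 0.006413 = 0.02387 L, so [CH3COO-] = 0.002448/0.02387 = 0.1025 M.
Kb = Kw/Ka = 1.0e-14 / 1.8 x 10^-5 = 5.56e-10.
[OH^-] = sqrt(Kb x [CH3COO-]) = sqrt(5.56e-10 x 0.1025) = 7.55e-6 M.
pOH = 5.12, so pH = 14.00 - 5.12 = 8.88.

8.88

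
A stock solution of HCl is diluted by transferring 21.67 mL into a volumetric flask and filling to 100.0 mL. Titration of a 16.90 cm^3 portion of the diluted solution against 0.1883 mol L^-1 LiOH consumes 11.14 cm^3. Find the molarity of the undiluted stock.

n(LiOH) = 0.1883 x 0.01114 = 0.002098 mol.
n(HCl) in the aliquot = 0.002098 mol.
[diluted HCl] = 0.002098 / 0.01690 = 0.1241 M.
Dilution factor = 100.0/21.67 = 4.615, so [stock] = 0.1241 x 4.615 = 0.573 M.

0.573 M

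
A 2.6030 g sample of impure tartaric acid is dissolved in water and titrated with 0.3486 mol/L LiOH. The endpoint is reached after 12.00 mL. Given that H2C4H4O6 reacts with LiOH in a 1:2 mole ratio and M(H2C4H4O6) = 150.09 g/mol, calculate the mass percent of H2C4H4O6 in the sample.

12.1%

n(LiOH) = 0.3486 x 0.01200 = 0.004183 mol.
n(H2C4H4O6) = 0.004183 / 2 = 0.002092 mol.
mass of H2C4H4O6 = 0.002092 x 150.09 = 0.3139 g.
% purity = 0.3139 / 2.6030 x 100 = 12.1%.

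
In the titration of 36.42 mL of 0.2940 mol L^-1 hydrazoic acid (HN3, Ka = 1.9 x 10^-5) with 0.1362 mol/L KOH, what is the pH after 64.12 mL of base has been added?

Initial n(HN3) = 0.2940 x 0.03642 = 0.01071 mol.
n(KOH) added = 0.1362 x 0.06412 = 0.008733 mol, converting that many moles of HN3 to N3-.
Remaining n(HN3) = 0.001974 mol; n(N3-) = 0.008733 mol.
By Henderson-Hasselbalch, pH = pKa + log([A^-]/[HA]) = 4.72 + log(0.008733/0.001974) = 4.72 + (+0.65) = 5.37.

5.37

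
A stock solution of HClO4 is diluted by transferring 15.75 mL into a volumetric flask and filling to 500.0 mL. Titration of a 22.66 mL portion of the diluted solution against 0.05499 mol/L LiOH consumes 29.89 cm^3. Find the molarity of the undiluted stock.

n(LiOH) = 0.05499 x 0.02989 = 0.001644 mol.
n(HClO4) in the aliquot = 0.001644 mol.
[diluted HClO4] = 0.001644 / 0.02266 = 0.07254 M.
Dilution factor = 500.0/15.75 = 31.75, so [stock] = 0.07254 x 31.75 = 2.30 M.

2.30 M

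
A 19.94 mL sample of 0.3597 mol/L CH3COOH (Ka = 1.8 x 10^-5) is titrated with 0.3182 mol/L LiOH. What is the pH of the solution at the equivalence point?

n(CH3COOH) = 0.3597 x 0.01994 = 0.007172 mol; V(LiOH) at equivalence = 0.007172/0.3182 = 0.02254 L.
At equivalence all the acid is converted to CH3COO-; total volume = 0.01994 + 0.02254 = 0.04248 L, so [CH3COO-] = 0.007172/0.04248 = 0.1688 M.
Kb = Kw/Ka = 1.0e-14 / 1.8 x 10^-5 = 5.56e-10.
[OH^-] = sqrt(Kb x [CH3COO-]) = sqrt(5.56e-10 x 0.1688) = 9.69e-6 M.
pOH = 5.01, so pH = 14.00 - 5.01 = 8.99.

8.99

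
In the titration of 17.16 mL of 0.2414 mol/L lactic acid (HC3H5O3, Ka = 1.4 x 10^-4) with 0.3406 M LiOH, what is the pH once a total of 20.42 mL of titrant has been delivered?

12.87

n(acid) = 0.2414 x 0.01716 = 0.004142 mol; n(LiOH) added = 0.3406 x 0.02042 = 0.006955 mol.
Base is in excess by 0.006955 - 0.004142 = 0.002813 mol in a total volume of 0.03758 L.
[OH^-] = 0.002813/0.03758 = 0.07484 M, so pOH = 1.13 and pH = 14.00 - 1.13 = 12.87.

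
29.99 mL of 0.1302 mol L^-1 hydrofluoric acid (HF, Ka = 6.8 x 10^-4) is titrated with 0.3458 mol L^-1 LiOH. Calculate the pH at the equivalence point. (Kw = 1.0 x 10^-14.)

n(HF) = 0.1302 x 0.02999 = 0.003905 mol; V(LiOH) at equivalence = 0.003905/0.3458 = 0.01129 L.
At equivalence all the acid is converted to F-; total volume = 0.02999 + 0.01129 = 0.04128 L, so [F-] = 0.003905/0.04128 = 0.09459 M.
Kb = Kw/Ka = 1.0e-14 / 6.8 x 10^-4 = 1.47e-11.
[OH^-] = sqrt(Kb x [F-]) = sqrt(1.47e-11 x 0.09459) = 1.18e-6 M.
pOH = 5.93, so pH = 14.00 - 5.93 = 8.07.

8.07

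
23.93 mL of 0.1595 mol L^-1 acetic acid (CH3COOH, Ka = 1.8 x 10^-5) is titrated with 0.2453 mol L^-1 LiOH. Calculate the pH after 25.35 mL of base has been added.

n(acid) = 0.1595 x 0.02393 = 0.003817 mol; n(LiOH) added = 0.2453 x 0.02535 = 0.006218 mol.
Base is in excess by 0.006218 - 0.003817 = 0.002402 mol in a total volume of 0.04928 L.
[OH^-] = 0.002402/0.04928 = 0.04873 M, so pOH = 1.31 and pH = 14.00 - 1.31 = 12.69.

12.69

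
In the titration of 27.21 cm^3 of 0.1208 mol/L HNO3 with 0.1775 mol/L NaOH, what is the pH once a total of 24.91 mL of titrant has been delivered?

12.34

n(acid) = 0.1208 x 0.02721 = 0.003287 mol; n(NaOH) added = 0.1775 x 0.02491 = 0.004422 mol.
Base is in excess by 0.004422 - 0.003287 = 0.001135 mol in a total volume of 0.05212 L.
[OH^-] = 0.001135/0.05212 = 0.02177 M, so pOH = 1.66 and pH = 14.00 - 1.66 = 12.34.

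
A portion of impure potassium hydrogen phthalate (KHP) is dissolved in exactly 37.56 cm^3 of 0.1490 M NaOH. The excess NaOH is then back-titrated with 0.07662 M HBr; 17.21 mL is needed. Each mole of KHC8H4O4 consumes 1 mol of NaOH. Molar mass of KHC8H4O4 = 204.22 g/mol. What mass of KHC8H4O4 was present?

0.874 g

Total n(NaOH) added = 0.1490 x 0.03756 = 0.005596 mol.
n(HBr) used = 0.07662 x 0.01721 = 0.001319 mol, which equals the excess n(NaOH).
So n(NaOH) consumed by the sample = 0.005596 - 0.001319 = 0.004278 mol.
n(KHC8H4O4) = 0.004278 / 1 = 0.004278 mol.
mass = 0.004278 mol x 204.22 g/mol = 0.874 g.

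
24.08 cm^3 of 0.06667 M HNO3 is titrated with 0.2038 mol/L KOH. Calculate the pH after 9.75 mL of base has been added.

12.05

n(acid) = 0.06667 x 0.02408 = 0.001605 mol; n(KOH) added = 0.2038 x 0.009750 = 0.001987 mol.
Base is in excess by 0.001987 - 0.001605 = 0.0003816 mol in a total volume of 0.03383 L.
[OH^-] = 0.0003816/0.03383 = 0.01128 M, so pOH = 1.95 and pH = 14.00 - 1.95 = 12.05.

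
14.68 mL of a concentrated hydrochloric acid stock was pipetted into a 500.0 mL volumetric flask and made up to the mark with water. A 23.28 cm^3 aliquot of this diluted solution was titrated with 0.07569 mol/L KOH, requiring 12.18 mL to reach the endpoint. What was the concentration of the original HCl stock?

n(KOH) = 0.07569 x 0.01218 = 0.0009219 mol.
n(HCl) in the aliquot = 0.0009219 mol.
[diluted HCl] = 0.0009219 / 0.02328 = 0.03960 M.
Dilution factor = 500.0/14.68 = 34.06, so [stock] = 0.03960 x 34.06 = 1.35 M.

1.35 M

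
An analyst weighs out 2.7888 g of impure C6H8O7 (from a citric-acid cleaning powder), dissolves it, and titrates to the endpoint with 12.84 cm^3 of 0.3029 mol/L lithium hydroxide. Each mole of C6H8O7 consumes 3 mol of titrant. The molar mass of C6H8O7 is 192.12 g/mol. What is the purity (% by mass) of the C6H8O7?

n(LiOH) = 0.3029 x 0.01284 = 0.003889 mol.
n(C6H8O7) = 0.003889 / 3 = 0.001296 mol.
mass of C6H8O7 = 0.001296 x 192.12 = 0.2491 g.
% purity = 0.2491 / 2.7888 x 100 = 8.93%.

8.93%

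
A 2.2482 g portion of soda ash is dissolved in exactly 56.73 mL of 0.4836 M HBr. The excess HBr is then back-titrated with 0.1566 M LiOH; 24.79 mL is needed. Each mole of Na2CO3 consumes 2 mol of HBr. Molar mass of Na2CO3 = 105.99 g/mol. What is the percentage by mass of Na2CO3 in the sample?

55.5%

Total n(HBr) added = 0.4836 x 0.05673 = 0.02743 mol.
n(LiOH) used = 0.1566 x 0.02479 = 0.003882 mol, which equals the excess n(HBr).
So n(HBr) consumed by the sample = 0.02743 - 0.003882 = 0.02355 mol.
n(Na2CO3) = 0.02355 / 2 = 0.01178 mol.
mass Na2CO3 = 0.01178 x 105.99 = 1.248 g, so %Na2CO3 = 1.248/2.2482 x 100 = 55.5%.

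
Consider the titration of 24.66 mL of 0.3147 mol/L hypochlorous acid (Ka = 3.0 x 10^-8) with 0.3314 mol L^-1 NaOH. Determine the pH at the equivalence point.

n(HClO) = 0.3147 x 0.02466 = 0.007761 mol; V(NaOH) at equivalence = 0.007761/0.3314 = 0.02342 L.
At equivalence all the acid is converted to ClO-; total volume = 0.02466 + 0.02342 = 0.04808 L, so [ClO-] = 0.007761/0.04808 = 0.1614 M.
Kb = Kw/Ka = 1.0e-14 / 3.0 x 10^-8 = 3.33e-7.
[OH^-] = sqrt(Kb x [ClO-]) = sqrt(3.33e-7 x 0.1614) = 0.000232 M.
pOH = 3.63, so pH = 14.00 - 3.63 = 10.37.

10.37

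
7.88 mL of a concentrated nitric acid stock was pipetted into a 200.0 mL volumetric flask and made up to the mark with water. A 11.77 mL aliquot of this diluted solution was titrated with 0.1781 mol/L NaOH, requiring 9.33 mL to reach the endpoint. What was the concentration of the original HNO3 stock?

3.58 M

n(NaOH) = 0.1781 x 0.009330 = 0.001662 mol.
n(HNO3) in the aliquot = 0.001662 mol.
[diluted HNO3] = 0.001662 / 0.01177 = 0.1412 M.
Dilution factor = 200.0/7.880 = 25.38, so [stock] = 0.1412 x 25.38 = 3.58 M.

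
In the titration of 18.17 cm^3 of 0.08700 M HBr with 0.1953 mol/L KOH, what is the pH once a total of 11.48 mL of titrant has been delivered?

12.35

n(acid) = 0.08700 x 0.01817 = 0.001581 mol; n(KOH) added = 0.1953 x 0.01148 = 0.002242 mol.
Base is in excess by 0.002242 - 0.001581 = 0.0006613 mol in a total volume of 0.02965 L.
[OH^-] = 0.0006613/0.02965 = 0.02230 M, so pOH = 1.65 and pH = 14.00 - 1.65 = 12.35.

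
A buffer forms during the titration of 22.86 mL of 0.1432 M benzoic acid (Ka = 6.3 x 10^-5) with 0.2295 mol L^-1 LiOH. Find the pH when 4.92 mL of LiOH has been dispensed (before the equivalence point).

3.92

Initial n(C6H5COOH) = 0.1432 x 0.02286 = 0.003274 mol.
n(LiOH) added = 0.2295 x 0.004920 = 0.001129 mol, converting that many moles of C6H5COOH to C6H5COO-.
Remaining n(C6H5COOH) = 0.002144 mol; n(C6H5COO-) = 0.001129 mol.
By Henderson-Hasselbalch, pH = pKa + log([A^-]/[HA]) = 4.20 + log(0.001129/0.002144) = 4.20 + (-0.28) = 3.92.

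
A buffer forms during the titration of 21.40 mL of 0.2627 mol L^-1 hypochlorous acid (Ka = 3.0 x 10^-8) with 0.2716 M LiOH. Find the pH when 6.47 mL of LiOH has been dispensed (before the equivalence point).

Initial n(HClO) = 0.2627 x 0.02140 = 0.005622 mol.
n(LiOH) added = 0.2716 x 0.006470 = 0.001757 mol, converting that many moles of HClO to ClO-.
Remaining n(HClO) = 0.003865 mol; n(ClO-) = 0.001757 mol.
By Henderson-Hasselbalch, pH = pKa + log([A^-]/[HA]) = 7.52 + log(0.001757/0.003865) = 7.52 + (-0.34) = 7.18.

7.18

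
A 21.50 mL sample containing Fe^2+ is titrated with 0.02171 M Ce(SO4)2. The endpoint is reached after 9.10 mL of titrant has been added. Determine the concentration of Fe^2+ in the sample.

0.00919 M

n(Ce(SO4)2) = 0.02171 x 0.009100 = 0.0001976 mol.
From the balanced equation, 1 mol Ce(SO4)2 reacts with 1 mol Fe^2+, so n(Fe^2+) = 0.0001976 x 1/1 = 0.0001976 mol.
[Fe^2+] = 0.0001976 / 0.02150 L = 0.00919 M.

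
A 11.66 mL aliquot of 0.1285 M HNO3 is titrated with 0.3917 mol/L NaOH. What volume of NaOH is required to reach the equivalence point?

n(HNO3) = 0.1285 mol/L x 0.01166 L = 0.001498 mol.
At equivalence n(NaOH) = n(HNO3) = 0.001498 mol.
V(NaOH) = 0.001498 / 0.3917 = 0.003825 L = 3.83 mL.

3.83 mL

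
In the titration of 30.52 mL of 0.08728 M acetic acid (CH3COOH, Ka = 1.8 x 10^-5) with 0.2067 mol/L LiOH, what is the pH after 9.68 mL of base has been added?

Initial n(CH3COOH) = 0.08728 x 0.03052 = 0.002664 mol.
n(LiOH) added = 0.2067 x 0.009680 = 0.002001 mol, converting that many moles of CH3COOH to CH3COO-.
Remaining n(CH3COOH) = 0.0006629 mol; n(CH3COO-) = 0.002001 mol.
By Henderson-Hasselbalch, pH = pKa + log([A^-]/[HA]) = 4.74 + log(0.002001/0.0006629) = 4.74 + (+0.48) = 5.22.

5.22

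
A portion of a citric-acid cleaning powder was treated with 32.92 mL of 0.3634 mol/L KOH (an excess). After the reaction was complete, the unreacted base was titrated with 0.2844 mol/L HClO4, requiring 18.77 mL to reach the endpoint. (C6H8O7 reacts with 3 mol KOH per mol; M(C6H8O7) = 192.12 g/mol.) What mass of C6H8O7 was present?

Total n(KOH) added = 0.3634 x 0.03292 = 0.01196 mol.
n(HClO4) used = 0.2844 x 0.01877 = 0.005338 mol, which equals the excess n(KOH).
So n(KOH) consumed by the sample = 0.01196 - 0.005338 = 0.006625 mol.
n(C6H8O7) = 0.006625 / 3 = 0.002208 mol.
mass = 0.002208 mol x 192.12 g/mol = 0.424 g.

0.424 g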